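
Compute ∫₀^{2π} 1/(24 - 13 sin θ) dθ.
2*sqrt(407)*pi/407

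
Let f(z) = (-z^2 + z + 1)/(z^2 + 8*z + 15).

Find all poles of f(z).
{-5, -3}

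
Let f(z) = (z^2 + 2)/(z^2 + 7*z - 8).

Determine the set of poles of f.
The singularities of f are the zeros of the denominator. Factoring,
  z^2 + 7*z - 8 = (z - 1)*(z + 8)
so the candidates are z = 1, z = -8.

Check the numerator P(z) = z^2 + 2 at each one:
  P(1) = 3 ≠ 0, so z = 1 is a (simple) pole.
  P(-8) = 66 ≠ 0, so z = -8 is a (simple) pole.

Poles of f: {-8, 1}

Final answer: {-8, 1}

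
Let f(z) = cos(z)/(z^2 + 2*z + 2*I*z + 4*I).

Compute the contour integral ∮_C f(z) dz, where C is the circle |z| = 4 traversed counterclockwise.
By the residue theorem, ∮_C f(z) dz = 2πi · (sum of the residues of f at the poles inside |z| = 4).

The denominator factors as (z + 2*I)*(z + 2), so the singularities of f are simple poles at z = -2*I, z = -2.
  |-2*I|² = 4 < 16 = 4², so this pole is inside the contour.
  |-2|² = 4 < 16 = 4², so this pole is inside the contour.

With P(z) = cos(z) and Q(z) = z^2 + 2*z + 2*I*z + 4*I, each pole is simple, so Res(f, z₀) = P(z₀)/Q'(z₀) with Q'(z) = 2*z + 2 + 2*I.
  Res(f, -2*I) = P(-2*I)/Q'(-2*I) = (cosh(2))/(2 - 2*I) = (1/4 + I/4)*cosh(2)
  Res(f, -2) = P(-2)/Q'(-2) = (cos(2))/(-2 + 2*I) = (-1/4 - I/4)*cos(2)

Sum of residues inside C: (-1/4 - I/4)*cos(2) + (1/4 + I/4)*cosh(2)
∮_C f(z) dz = 2πi · ((-1/4 - I/4)*cos(2) + (1/4 + I/4)*cosh(2)) = pi*(1/2 - I/2)*cos(2) + pi*(-1/2 + I/2)*cosh(2)

Final answer: pi*(1/2 - I/2)*cos(2) + pi*(-1/2 + I/2)*cosh(2)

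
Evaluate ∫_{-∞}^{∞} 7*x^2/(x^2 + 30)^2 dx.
7*sqrt(30)*pi/60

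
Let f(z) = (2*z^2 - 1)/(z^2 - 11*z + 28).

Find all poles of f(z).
The singularities of f are the zeros of the denominator. Factoring,
  z^2 - 11*z + 28 = (z - 4)*(z - 7)
so the candidates are z = 4, z = 7.

Check the numerator P(z) = 2*z^2 - 1 at each one:
  P(4) = 31 ≠ 0, so z = 4 is a (simple) pole.
  P(7) = 97 ≠ 0, so z = 7 is a (simple) pole.

Poles of f: {4, 7}

Final answer: {4, 7}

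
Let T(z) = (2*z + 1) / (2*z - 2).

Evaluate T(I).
Substitute z = I:
  numerator:   2*(I) + 1 = 1 + 2*I
  denominator: 2*(I) - 2 = -2 + 2*I
T(I) = (1 + 2*I)/(-2 + 2*I); multiplying numerator and denominator by the conjugate -2 - 2*I gives (2 - 6*I)/8 = 1/4 - 3*I/4

Final answer: 1/4 - 3*I/4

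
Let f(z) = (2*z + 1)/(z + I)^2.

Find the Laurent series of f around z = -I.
Put w = z - (-I), i.e. z = w - I. The denominator is w^2, so it suffices to rewrite the numerator in powers of w.

P(z) = 2*z + 1
P(w - I) = 1 - 2*I + 2*w

Dividing each term by w^2:
  f = (1 - 2*I)/w^2 + 2/w

Substituting back w = z + I:
  f(z) = (1 - 2*I)/(z + I)^2 + 2/(z + I)

The series is finite because the numerator is a polynomial; the negative powers form the principal part, and the coefficient of 1/(z + I) gives Res(f, -I) = 2.

Final answer: (1 - 2*I)/(z + I)^2 + 2/(z + I)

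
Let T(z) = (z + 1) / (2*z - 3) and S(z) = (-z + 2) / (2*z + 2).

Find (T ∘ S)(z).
(T ∘ S)(z) = T(S(z)) = ((1)*S(z) + (1))/((2)*S(z) + (-3)). Multiply numerator and denominator by 2*z + 2:
  numerator:   (1)*(-z + 2) + (1)*(2*z + 2) = z + 4
  denominator: (2)*(-z + 2) + (-3)*(2*z + 2) = -8*z - 2
(T ∘ S)(z) = (z + 4)/(-8*z - 2) = (-z - 4)/(8*z + 2)

Final answer: (-z - 4)/(8*z + 2)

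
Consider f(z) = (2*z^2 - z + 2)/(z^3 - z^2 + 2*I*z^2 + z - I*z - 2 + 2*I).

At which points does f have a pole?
{-2*I, I, 1 - I}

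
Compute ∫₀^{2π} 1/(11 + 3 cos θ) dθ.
Let J = ∫₀^{2π} dθ/(11 + 3 cos θ).
Put z = e^{iθ}: then cos θ = (z + 1/z)/2, dθ = dz/(iz), and z runs once counterclockwise around |z| = 1:
  J = ∮_{|z|=1} 1/(11 + 3*(z + 1/z)/2) · dz/(iz) = (2/i) ∮_{|z|=1} dz/(3*z^2 + 22*z + 3).
The roots of 3*z^2 + 22*z + 3 are z = (-11 ± sqrt(11^2 - 3^2))/3, with sqrt(112) = 4*sqrt(7); their product is 1, so only z₊ = -11/3 + 4*sqrt(7)/3 lies inside the unit circle (z₋ = -11/3 - 4*sqrt(7)/3 lies outside).
z₊ is a simple zero of q(z) = 3*z^2 + 22*z + 3, so Res(1/q, z₊) = 1/q'(z₊) with q'(z) = 6*z + 22; and q'(z₊) = 3*(z₊ - z₋) = 8*sqrt(7).
Therefore J = (2/i) · 2πi · 1/(8*sqrt(7)) = 2*pi/(4*sqrt(7)) = sqrt(7)*pi/14

Final answer: sqrt(7)*pi/14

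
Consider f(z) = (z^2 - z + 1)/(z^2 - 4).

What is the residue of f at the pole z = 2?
Write f(z) = P(z)/Q(z) with P(z) = z^2 - z + 1 and Q(z) = z^2 - 4.
The denominator factors as Q(z) = (z + 2)*(z - 2), so z = 2 is a simple zero of Q and P is analytic there; z = 2 is therefore a simple pole and
  Res(f, z₀) = P(z₀)/Q'(z₀).

Q'(z) = 2*z, so Q'(2) = 4.
P(2) = 3.

Res(f, 2) = (3)/(4) = 3/4

Final answer: 3/4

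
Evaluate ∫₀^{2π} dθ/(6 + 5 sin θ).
Call the integral J. The integrand is 2π-periodic and we integrate over a full period, so shifting θ does not change the value (θ → θ + π/2 turns sin θ into cos θ). Hence
  J = ∫₀^{2π} dθ/(6 + 5 cos θ).
Put z = e^{iθ}: then cos θ = (z + 1/z)/2, dθ = dz/(iz), and z runs once counterclockwise around |z| = 1:
  J = ∮_{|z|=1} 1/(6 + 5*(z + 1/z)/2) · dz/(iz) = (2/i) ∮_{|z|=1} dz/(5*z^2 + 12*z + 5).
The roots of 5*z^2 + 12*z + 5 are z = (-6 ± sqrt(6^2 - 5^2))/5, with sqrt(11) = sqrt(11); their product is 1, so only z₊ = -6/5 + sqrt(11)/5 lies inside the unit circle (z₋ = -6/5 - sqrt(11)/5 lies outside).
z₊ is a simple zero of q(z) = 5*z^2 + 12*z + 5, so Res(1/q, z₊) = 1/q'(z₊) with q'(z) = 10*z + 12; and q'(z₊) = 5*(z₊ - z₋) = 2*sqrt(11).
Therefore J = (2/i) · 2πi · 1/(2*sqrt(11)) = 2*pi/(sqrt(11)) = 2*sqrt(11)*pi/11

Final answer: 2*sqrt(11)*pi/11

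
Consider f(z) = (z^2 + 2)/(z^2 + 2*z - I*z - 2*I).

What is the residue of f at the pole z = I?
2/5 - I/5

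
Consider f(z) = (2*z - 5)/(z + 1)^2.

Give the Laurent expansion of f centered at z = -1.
Put w = z - (-1), i.e. z = w - 1. The denominator is w^2, so it suffices to rewrite the numerator in powers of w.

P(z) = 2*z - 5
P(w - 1) = -7 + 2*w

Dividing each term by w^2:
  f = -7/w^2 + 2/w

Substituting back w = z + 1:
  f(z) = -7/(z + 1)^2 + 2/(z + 1)

The series is finite because the numerator is a polynomial; the negative powers form the principal part, and the coefficient of 1/(z + 1) gives Res(f, -1) = 2.

Final answer: -7/(z + 1)^2 + 2/(z + 1)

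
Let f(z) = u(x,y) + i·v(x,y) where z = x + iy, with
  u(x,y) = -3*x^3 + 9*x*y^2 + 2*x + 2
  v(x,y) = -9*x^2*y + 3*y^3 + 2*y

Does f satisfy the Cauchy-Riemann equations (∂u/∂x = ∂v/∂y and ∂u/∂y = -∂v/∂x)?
∂u/∂x = -9*x^2 + 9*y^2 + 2
∂v/∂y = -9*x^2 + 9*y^2 + 2
∂u/∂y = 18*x*y
∂v/∂x = -18*x*y
∂u/∂x = ∂v/∂y and ∂u/∂y = -∂v/∂x hold identically; f is analytic.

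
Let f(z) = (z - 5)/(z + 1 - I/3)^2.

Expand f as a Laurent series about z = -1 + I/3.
Put w = z - (-1 + I/3), i.e. z = w - 1 + I/3. The denominator is w^2, so it suffices to rewrite the numerator in powers of w.

P(z) = z - 5
P(w - 1 + I/3) = -6 + I/3 + w

Dividing each term by w^2:
  f = (-6 + I/3)/w^2 + 1/w

Substituting back w = z + 1 - I/3:
  f(z) = (-6 + I/3)/(z + 1 - I/3)^2 + 1/(z + 1 - I/3)

The series is finite because the numerator is a polynomial; the negative powers form the principal part, and the coefficient of 1/(z + 1 - I/3) gives Res(f, -1 + I/3) = 1.

Final answer: (-6 + I/3)/(z + 1 - I/3)^2 + 1/(z + 1 - I/3)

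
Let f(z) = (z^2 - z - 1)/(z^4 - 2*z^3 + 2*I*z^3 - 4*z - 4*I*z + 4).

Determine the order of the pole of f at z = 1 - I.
3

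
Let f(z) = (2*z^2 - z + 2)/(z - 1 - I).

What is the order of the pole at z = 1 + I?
Factor the denominator:
  z - 1 - I = (z - 1 - I)

The numerator P(z) = 2*z^2 - z + 2 has P(1 + I) = 1 + 3*I ≠ 0, so no factor of (z - 1 - I) cancels.
Near z = 1 + I we can therefore write f(z) = g(z)/(z - 1 - I) with g analytic at 1 + I and g(1 + I) ≠ 0 (g is just the numerator).

Hence z = 1 + I is a pole of order 1.

Final answer: 1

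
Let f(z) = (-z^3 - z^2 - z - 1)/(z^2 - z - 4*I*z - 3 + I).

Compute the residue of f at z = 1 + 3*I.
Write f(z) = P(z)/Q(z) with P(z) = -z^3 - z^2 - z - 1 and Q(z) = z^2 - z - 4*I*z - 3 + I.
The denominator factors as Q(z) = (z - 1 - 3*I)*(z - I), so z = 1 + 3*I is a simple zero of Q and P is analytic there; z = 1 + 3*I is therefore a simple pole and
  Res(f, z₀) = P(z₀)/Q'(z₀).

Q'(z) = 2*z - 1 - 4*I, so Q'(1 + 3*I) = 1 + 2*I.
P(1 + 3*I) = 32 + 9*I.

Res(f, 1 + 3*I) = (32 + 9*I)/(1 + 2*I) = 10 - 11*I

Final answer: 10 - 11*I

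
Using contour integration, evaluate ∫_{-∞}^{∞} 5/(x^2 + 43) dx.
Let f(z) = 5/(z^2 + 43). The denominator has no real zeros and deg Q - deg P = 2 ≥ 2, so the integral of f over the upper semicircle |z| = R tends to 0 as R → ∞. Closing the contour in the upper half-plane,
  ∫_{-∞}^{∞} f(x) dx = 2πi · Σ Res(f, z_k)  over the poles with Im z_k > 0.

Zeros of the denominator: z^2 + 43 = 0 gives z = ±sqrt(43)*I.
Upper half-plane: z = sqrt(43)*I (simple).

Each pole is a simple zero of Q(z) = z^2 + 43, so Res(f, z₀) = P(z₀)/Q'(z₀) with P(z) = 5, Q'(z) = 2*z:
  Res(f, sqrt(43)*I) = (5)/(2*sqrt(43)*I) = -5*sqrt(43)*I/86

∫_{-∞}^{∞} f(x) dx = 2πi · (-5*sqrt(43)*I/86) = 5*sqrt(43)*pi/43

Final answer: 5*sqrt(43)*pi/43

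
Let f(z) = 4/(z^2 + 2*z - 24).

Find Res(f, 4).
Write f(z) = P(z)/Q(z) with P(z) = 4 and Q(z) = z^2 + 2*z - 24.
The denominator factors as Q(z) = (z - 4)*(z + 6), so z = 4 is a simple zero of Q and P is analytic there; z = 4 is therefore a simple pole and
  Res(f, z₀) = P(z₀)/Q'(z₀).

Q'(z) = 2*z + 2, so Q'(4) = 10.
P(4) = 4.

Res(f, 4) = (4)/(10) = 2/5

Final answer: 2/5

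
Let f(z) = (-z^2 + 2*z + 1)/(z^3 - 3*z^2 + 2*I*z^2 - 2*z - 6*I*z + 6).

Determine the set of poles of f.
The singularities of f are the zeros of the denominator. Factoring,
  z^3 - 3*z^2 + 2*I*z^2 - 2*z - 6*I*z + 6 = (z + 1 + I)*(z - 3)*(z - 1 + I)
so the candidates are z = -1 - I, z = 3, z = 1 - I.

Check the numerator P(z) = -z^2 + 2*z + 1 at each one:
  P(-1 - I) = -1 - 4*I ≠ 0, so z = -1 - I is a (simple) pole.
  P(3) = -2 ≠ 0, so z = 3 is a (simple) pole.
  P(1 - I) = 3 ≠ 0, so z = 1 - I is a (simple) pole.

Poles of f: {-1 - I, 1 - I, 3}

Final answer: {-1 - I, 1 - I, 3}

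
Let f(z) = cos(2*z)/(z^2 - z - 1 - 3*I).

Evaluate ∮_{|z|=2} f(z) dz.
By the residue theorem, ∮_C f(z) dz = 2πi · (sum of the residues of f at the poles inside |z| = 2).

The denominator factors as (z + 1 + I)*(z - 2 - I), so the singularities of f are simple poles at z = -1 - I, z = 2 + I.
  |-1 - I|² = 2 < 4 = 2², so this pole is inside the contour.
  |2 + I|² = 5 > 4 = 2², so this pole is outside the contour.

With P(z) = cos(2*z) and Q(z) = z^2 - z - 1 - 3*I, each pole is simple, so Res(f, z₀) = P(z₀)/Q'(z₀) with Q'(z) = 2*z - 1.
  Res(f, -1 - I) = P(-1 - I)/Q'(-1 - I) = (cos(2 + 2*I))/(-3 - 2*I) = (-3/13 + 2*I/13)*cos(2 + 2*I)

∮_C f(z) dz = 2πi · ((-3/13 + 2*I/13)*cos(2 + 2*I)) = pi*(-4/13 - 6*I/13)*cos(2 + 2*I)

Final answer: pi*(-4/13 - 6*I/13)*cos(2 + 2*I)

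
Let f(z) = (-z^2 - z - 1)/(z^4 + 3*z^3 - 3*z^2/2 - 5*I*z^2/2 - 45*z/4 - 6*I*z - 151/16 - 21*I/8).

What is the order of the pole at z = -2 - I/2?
Factor the denominator:
  z^4 + 3*z^3 - 3*z^2/2 - 5*I*z^2/2 - 45*z/4 - 6*I*z - 151/16 - 21*I/8 = (z + 2 + I/2)^2*(z + 1 - I/2)*(z - 2 - I/2)

The numerator P(z) = -z^2 - z - 1 has P(-2 - I/2) = -11/4 - 3*I/2 ≠ 0, so no factor of (z + 2 + I/2) cancels.
Near z = -2 - I/2 we can therefore write f(z) = g(z)/(z + 2 + I/2)^2 with g analytic at -2 - I/2 and g(-2 - I/2) ≠ 0 (g is the numerator divided by the remaining denominator factors).

Hence z = -2 - I/2 is a pole of order 2.

Final answer: 2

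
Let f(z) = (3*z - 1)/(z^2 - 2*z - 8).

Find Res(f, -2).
7/6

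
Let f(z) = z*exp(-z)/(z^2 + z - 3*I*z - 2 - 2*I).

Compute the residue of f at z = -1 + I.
-I*exp(1 - I)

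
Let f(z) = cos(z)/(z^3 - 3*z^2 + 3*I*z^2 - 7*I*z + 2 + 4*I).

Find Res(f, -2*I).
-I*cosh(2)/5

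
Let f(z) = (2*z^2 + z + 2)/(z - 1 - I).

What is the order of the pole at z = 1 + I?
Factor the denominator:
  z - 1 - I = (z - 1 - I)

The numerator P(z) = 2*z^2 + z + 2 has P(1 + I) = 3 + 5*I ≠ 0, so no factor of (z - 1 - I) cancels.
Near z = 1 + I we can therefore write f(z) = g(z)/(z - 1 - I) with g analytic at 1 + I and g(1 + I) ≠ 0 (g is just the numerator).

Hence z = 1 + I is a pole of order 1.

Final answer: 1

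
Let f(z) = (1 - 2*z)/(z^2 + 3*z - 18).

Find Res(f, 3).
-5/9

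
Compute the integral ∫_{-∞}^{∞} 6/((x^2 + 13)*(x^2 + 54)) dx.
pi*(-13*sqrt(6) + 18*sqrt(13))/1599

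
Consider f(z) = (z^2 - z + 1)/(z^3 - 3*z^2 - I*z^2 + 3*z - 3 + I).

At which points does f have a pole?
The singularities of f are the zeros of the denominator. Factoring,
  z^3 - 3*z^2 - I*z^2 + 3*z - 3 + I = (z - 1 - I)*(z - 2 - I)*(z + I)
so the candidates are z = 1 + I, z = 2 + I, z = -I.

Check the numerator P(z) = z^2 - z + 1 at each one:
  P(1 + I) = I ≠ 0, so z = 1 + I is a (simple) pole.
  P(2 + I) = 2 + 3*I ≠ 0, so z = 2 + I is a (simple) pole.
  P(-I) = I ≠ 0, so z = -I is a (simple) pole.

Poles of f: {-I, 1 + I, 2 + I}

Final answer: {-I, 1 + I, 2 + I}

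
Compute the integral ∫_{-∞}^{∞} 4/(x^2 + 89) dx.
4*sqrt(89)*pi/89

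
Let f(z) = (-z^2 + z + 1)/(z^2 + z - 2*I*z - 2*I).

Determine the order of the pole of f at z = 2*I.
Factor the denominator:
  z^2 + z - 2*I*z - 2*I = (z - 2*I)*(z + 1)

The numerator P(z) = -z^2 + z + 1 has P(2*I) = 5 + 2*I ≠ 0, so no factor of (z - 2*I) cancels.
Near z = 2*I we can therefore write f(z) = g(z)/(z - 2*I) with g analytic at 2*I and g(2*I) ≠ 0 (g is the numerator divided by the remaining denominator factors).

Hence z = 2*I is a pole of order 1.

Final answer: 1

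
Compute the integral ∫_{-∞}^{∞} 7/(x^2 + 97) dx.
7*sqrt(97)*pi/97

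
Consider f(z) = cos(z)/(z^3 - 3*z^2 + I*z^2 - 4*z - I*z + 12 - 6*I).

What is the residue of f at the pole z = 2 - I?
(-5/34 + 3*I/34)*cos(2 - I)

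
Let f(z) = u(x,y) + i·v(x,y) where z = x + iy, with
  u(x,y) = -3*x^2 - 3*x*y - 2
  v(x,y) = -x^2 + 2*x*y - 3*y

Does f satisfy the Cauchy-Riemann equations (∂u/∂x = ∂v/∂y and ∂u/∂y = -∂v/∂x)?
∂u/∂x = -6*x - 3*y
∂v/∂y = 2*x - 3
∂u/∂y = -3*x
∂v/∂x = -2*x + 2*y
∂u/∂x ≠ ∂v/∂y and ∂u/∂y ≠ -∂v/∂x; the Cauchy-Riemann equations are not satisfied, so f is not analytic.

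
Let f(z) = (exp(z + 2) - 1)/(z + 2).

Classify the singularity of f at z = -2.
Let u = z + 2. The exponent is z + 2 = u, so
  f = (e^(u) - 1)/u = ((u) + (u)^2/2 + (u)^3/6 + ...)/u = 1 + (1/2)*u + (1/6)*u^2 + ...
The Laurent expansion about u = 0 has no negative powers; equivalently lim_{z→-2} f(z) = 1 exists and is finite.
So the singularity is removable.

Final answer: removable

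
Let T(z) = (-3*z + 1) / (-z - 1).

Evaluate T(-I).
Substitute z = -I:
  numerator:   -3*(-I) + 1 = 1 + 3*I
  denominator: -(-I) - 1 = -1 + I
T(-I) = (1 + 3*I)/(-1 + I); multiplying numerator and denominator by the conjugate -1 - I gives (2 - 4*I)/2 = 1 - 2*I

Final answer: 1 - 2*I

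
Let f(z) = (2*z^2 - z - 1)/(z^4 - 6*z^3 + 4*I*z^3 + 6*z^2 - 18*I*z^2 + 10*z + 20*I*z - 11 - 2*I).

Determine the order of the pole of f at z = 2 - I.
Factor the denominator:
  z^4 - 6*z^3 + 4*I*z^3 + 6*z^2 - 18*I*z^2 + 10*z + 20*I*z - 11 - 2*I = (z - 2 + I)^3*(z + I)

The numerator P(z) = 2*z^2 - z - 1 has P(2 - I) = 3 - 7*I ≠ 0, so no factor of (z - 2 + I) cancels.
Near z = 2 - I we can therefore write f(z) = g(z)/(z - 2 + I)^3 with g analytic at 2 - I and g(2 - I) ≠ 0 (g is the numerator divided by the remaining denominator factors).

Hence z = 2 - I is a pole of order 3.

Final answer: 3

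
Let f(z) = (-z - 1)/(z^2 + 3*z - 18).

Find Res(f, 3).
Write f(z) = P(z)/Q(z) with P(z) = -z - 1 and Q(z) = z^2 + 3*z - 18.
The denominator factors as Q(z) = (z - 3)*(z + 6), so z = 3 is a simple zero of Q and P is analytic there; z = 3 is therefore a simple pole and
  Res(f, z₀) = P(z₀)/Q'(z₀).

Q'(z) = 2*z + 3, so Q'(3) = 9.
P(3) = -4.

Res(f, 3) = (-4)/(9) = -4/9

Final answer: -4/9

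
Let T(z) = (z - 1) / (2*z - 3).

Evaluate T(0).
1/3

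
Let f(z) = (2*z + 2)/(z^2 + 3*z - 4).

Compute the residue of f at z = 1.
4/5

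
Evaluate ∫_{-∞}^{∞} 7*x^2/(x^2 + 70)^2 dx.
sqrt(70)*pi/20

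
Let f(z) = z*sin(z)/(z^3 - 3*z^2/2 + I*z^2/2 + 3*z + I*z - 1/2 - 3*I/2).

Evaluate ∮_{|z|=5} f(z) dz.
By the residue theorem, ∮_C f(z) dz = 2πi · (sum of the residues of f at the poles inside |z| = 5).

The denominator factors as (z - 1/2 - I/2)*(z - 1 + 2*I)*(z - I), so the singularities of f are simple poles at z = 1/2 + I/2, z = 1 - 2*I, z = I.
  |1/2 + I/2|² = 1/2 < 25 = 5², so this pole is inside the contour.
  |1 - 2*I|² = 5 < 25 = 5², so this pole is inside the contour.
  |I|² = 1 < 25 = 5², so this pole is inside the contour.

With P(z) = z*sin(z) and Q(z) = z^3 - 3*z^2/2 + I*z^2/2 + 3*z + I*z - 1/2 - 3*I/2, each pole is simple, so Res(f, z₀) = P(z₀)/Q'(z₀) with Q'(z) = 3*z^2 - 3*z + I*z + 3 + I.
  Res(f, 1/2 + I/2) = P(1/2 + I/2)/Q'(1/2 + I/2) = ((1/2 + I/2)*sin(1/2 + I/2))/(1 + 3*I/2) = (5/13 - I/13)*sin(1/2 + I/2)
  Res(f, 1 - 2*I) = P(1 - 2*I)/Q'(1 - 2*I) = ((1 - 2*I)*sin(1 - 2*I))/(-7 - 4*I) = (1/65 + 18*I/65)*sin(1 - 2*I)
  Res(f, I) = P(I)/Q'(I) = (-sinh(1))/(-1 - 2*I) = (1/5 - 2*I/5)*sinh(1)

Sum of residues inside C: (1/5 - 2*I/5)*sinh(1) + (5/13 - I/13)*sin(1/2 + I/2) + (1/65 + 18*I/65)*sin(1 - 2*I)
∮_C f(z) dz = 2πi · ((1/5 - 2*I/5)*sinh(1) + (5/13 - I/13)*sin(1/2 + I/2) + (1/65 + 18*I/65)*sin(1 - 2*I)) = pi*(4/5 + 2*I/5)*sinh(1) + pi*(2/13 + 10*I/13)*sin(1/2 + I/2) + pi*(-36/65 + 2*I/65)*sin(1 - 2*I)

Final answer: pi*(4/5 + 2*I/5)*sinh(1) + pi*(2/13 + 10*I/13)*sin(1/2 + I/2) + pi*(-36/65 + 2*I/65)*sin(1 - 2*I)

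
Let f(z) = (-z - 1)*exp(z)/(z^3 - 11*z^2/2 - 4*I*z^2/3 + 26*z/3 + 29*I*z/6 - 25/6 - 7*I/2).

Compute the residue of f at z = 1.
Write f(z) = P(z)/Q(z) with P(z) = (-z - 1)*exp(z) and Q(z) = z^3 - 11*z^2/2 - 4*I*z^2/3 + 26*z/3 + 29*I*z/6 - 25/6 - 7*I/2.
The denominator factors as Q(z) = (z - 1)*(z - 3/2 - I)*(z - 3 - I/3), so z = 1 is a simple zero of Q and P is analytic there; z = 1 is therefore a simple pole and
  Res(f, z₀) = P(z₀)/Q'(z₀).

Q'(z) = 3*z^2 - 11*z - 8*I*z/3 + 26/3 + 29*I/6, so Q'(1) = 2/3 + 13*I/6.
P(1) = -2*exp(1).

Res(f, 1) = (-2*exp(1))/(2/3 + 13*I/6) = exp(1)*(-48/185 + 156*I/185)

Final answer: exp(1)*(-48/185 + 156*I/185)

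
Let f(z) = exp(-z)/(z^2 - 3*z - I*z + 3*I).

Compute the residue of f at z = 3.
Write f(z) = P(z)/Q(z) with P(z) = exp(-z) and Q(z) = z^2 - 3*z - I*z + 3*I.
The denominator factors as Q(z) = (z - 3)*(z - I), so z = 3 is a simple zero of Q and P is analytic there; z = 3 is therefore a simple pole and
  Res(f, z₀) = P(z₀)/Q'(z₀).

Q'(z) = 2*z - 3 - I, so Q'(3) = 3 - I.
P(3) = exp(-3).

Res(f, 3) = (exp(-3))/(3 - I) = (3/10 + I/10)*exp(-3)

Final answer: (3/10 + I/10)*exp(-3)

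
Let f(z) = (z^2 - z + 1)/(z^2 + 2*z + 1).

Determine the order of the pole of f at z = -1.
Factor the denominator:
  z^2 + 2*z + 1 = (z + 1)^2

The numerator P(z) = z^2 - z + 1 has P(-1) = 3 ≠ 0, so no factor of (z + 1) cancels.
Near z = -1 we can therefore write f(z) = g(z)/(z + 1)^2 with g analytic at -1 and g(-1) ≠ 0 (g is just the numerator).

Hence z = -1 is a pole of order 2.

Final answer: 2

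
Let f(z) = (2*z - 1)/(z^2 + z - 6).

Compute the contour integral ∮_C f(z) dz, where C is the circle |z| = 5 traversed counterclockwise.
By the residue theorem, ∮_C f(z) dz = 2πi · (sum of the residues of f at the poles inside |z| = 5).

The denominator factors as (z + 3)*(z - 2), so the singularities of f are simple poles at z = -3, z = 2.
  |-3|² = 9 < 25 = 5², so this pole is inside the contour.
  |2|² = 4 < 25 = 5², so this pole is inside the contour.

With P(z) = 2*z - 1 and Q(z) = z^2 + z - 6, each pole is simple, so Res(f, z₀) = P(z₀)/Q'(z₀) with Q'(z) = 2*z + 1.
  Res(f, -3) = P(-3)/Q'(-3) = (-7)/(-5) = 7/5
  Res(f, 2) = P(2)/Q'(2) = (3)/(5) = 3/5

Sum of residues inside C: 2
∮_C f(z) dz = 2πi · (2) = 4*I*pi

Final answer: 4*I*pi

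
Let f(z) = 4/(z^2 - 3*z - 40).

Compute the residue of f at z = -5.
Write f(z) = P(z)/Q(z) with P(z) = 4 and Q(z) = z^2 - 3*z - 40.
The denominator factors as Q(z) = (z - 8)*(z + 5), so z = -5 is a simple zero of Q and P is analytic there; z = -5 is therefore a simple pole and
  Res(f, z₀) = P(z₀)/Q'(z₀).

Q'(z) = 2*z - 3, so Q'(-5) = -13.
P(-5) = 4.

Res(f, -5) = (4)/(-13) = -4/13

Final answer: -4/13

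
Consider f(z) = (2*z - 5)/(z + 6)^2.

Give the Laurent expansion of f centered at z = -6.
Put w = z - (-6), i.e. z = w - 6. The denominator is w^2, so it suffices to rewrite the numerator in powers of w.

P(z) = 2*z - 5
P(w - 6) = -17 + 2*w

Dividing each term by w^2:
  f = -17/w^2 + 2/w

Substituting back w = z + 6:
  f(z) = -17/(z + 6)^2 + 2/(z + 6)

The series is finite because the numerator is a polynomial; the negative powers form the principal part, and the coefficient of 1/(z + 6) gives Res(f, -6) = 2.

Final answer: -17/(z + 6)^2 + 2/(z + 6)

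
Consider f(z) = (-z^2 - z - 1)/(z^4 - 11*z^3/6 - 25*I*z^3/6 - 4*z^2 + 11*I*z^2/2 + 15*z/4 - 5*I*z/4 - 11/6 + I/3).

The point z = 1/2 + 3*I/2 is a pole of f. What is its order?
Factor the denominator:
  z^4 - 11*z^3/6 - 25*I*z^3/6 - 4*z^2 + 11*I*z^2/2 + 15*z/4 - 5*I*z/4 - 11/6 + I/3 = (z - 1/2 - 3*I/2)^3*(z - 1/3 + I/3)

The numerator P(z) = -z^2 - z - 1 has P(1/2 + 3*I/2) = 1/2 - 3*I ≠ 0, so no factor of (z - 1/2 - 3*I/2) cancels.
Near z = 1/2 + 3*I/2 we can therefore write f(z) = g(z)/(z - 1/2 - 3*I/2)^3 with g analytic at 1/2 + 3*I/2 and g(1/2 + 3*I/2) ≠ 0 (g is the numerator divided by the remaining denominator factors).

Hence z = 1/2 + 3*I/2 is a pole of order 3.

Final answer: 3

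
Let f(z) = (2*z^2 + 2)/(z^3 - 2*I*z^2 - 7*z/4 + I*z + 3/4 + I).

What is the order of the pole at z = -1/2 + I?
Factor the denominator:
  z^3 - 2*I*z^2 - 7*z/4 + I*z + 3/4 + I = (z + 1/2 - I)^2*(z - 1)

The numerator P(z) = 2*z^2 + 2 has P(-1/2 + I) = 1/2 - 2*I ≠ 0, so no factor of (z + 1/2 - I) cancels.
Near z = -1/2 + I we can therefore write f(z) = g(z)/(z + 1/2 - I)^2 with g analytic at -1/2 + I and g(-1/2 + I) ≠ 0 (g is the numerator divided by the remaining denominator factors).

Hence z = -1/2 + I is a pole of order 2.

Final answer: 2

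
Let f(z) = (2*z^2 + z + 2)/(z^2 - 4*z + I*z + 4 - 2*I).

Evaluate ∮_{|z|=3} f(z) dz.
By the residue theorem, ∮_C f(z) dz = 2πi · (sum of the residues of f at the poles inside |z| = 3).

The denominator factors as (z - 2 + I)*(z - 2), so the singularities of f are simple poles at z = 2 - I, z = 2.
  |2 - I|² = 5 < 9 = 3², so this pole is inside the contour.
  |2|² = 4 < 9 = 3², so this pole is inside the contour.

With P(z) = 2*z^2 + z + 2 and Q(z) = z^2 - 4*z + I*z + 4 - 2*I, each pole is simple, so Res(f, z₀) = P(z₀)/Q'(z₀) with Q'(z) = 2*z - 4 + I.
  Res(f, 2 - I) = P(2 - I)/Q'(2 - I) = (10 - 9*I)/(-I) = 9 + 10*I
  Res(f, 2) = P(2)/Q'(2) = (12)/(I) = -12*I

Sum of residues inside C: 9 - 2*I
∮_C f(z) dz = 2πi · (9 - 2*I) = pi*(4 + 18*I)

Final answer: pi*(4 + 18*I)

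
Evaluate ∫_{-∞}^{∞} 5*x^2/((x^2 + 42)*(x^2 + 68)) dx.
Let f(z) = 5*z^2/((z^2 + 42)*(z^2 + 68)). The denominator has no real zeros and deg Q - deg P = 2 ≥ 2, so the integral of f over the upper semicircle |z| = R tends to 0 as R → ∞. Closing the contour in the upper half-plane,
  ∫_{-∞}^{∞} f(x) dx = 2πi · Σ Res(f, z_k)  over the poles with Im z_k > 0.

Zeros of the denominator: z^2 + 68 = 0 gives z = ±2*sqrt(17)*I; z^2 + 42 = 0 gives z = ±sqrt(42)*I.
Upper half-plane: z = 2*sqrt(17)*I, z = sqrt(42)*I (simple).

Each pole is a simple zero of Q(z) = z^4 + 110*z^2 + 2856, so Res(f, z₀) = P(z₀)/Q'(z₀) with P(z) = 5*z^2, Q'(z) = 4*z^3 + 220*z:
  Res(f, 2*sqrt(17)*I) = (-340)/(-104*sqrt(17)*I) = -5*sqrt(17)*I/26
  Res(f, sqrt(42)*I) = (-210)/(52*sqrt(42)*I) = 5*sqrt(42)*I/52

Sum of residues: 5*I*(-2*sqrt(17) + sqrt(42))/52
∫_{-∞}^{∞} f(x) dx = 2πi · (5*I*(-2*sqrt(17) + sqrt(42))/52) = 5*pi*(-sqrt(42) + 2*sqrt(17))/26

Final answer: 5*pi*(-sqrt(42) + 2*sqrt(17))/26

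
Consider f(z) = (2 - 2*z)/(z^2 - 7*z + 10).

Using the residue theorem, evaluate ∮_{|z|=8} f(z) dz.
By the residue theorem, ∮_C f(z) dz = 2πi · (sum of the residues of f at the poles inside |z| = 8).

The denominator factors as (z - 5)*(z - 2), so the singularities of f are simple poles at z = 5, z = 2.
  |5|² = 25 < 64 = 8², so this pole is inside the contour.
  |2|² = 4 < 64 = 8², so this pole is inside the contour.

With P(z) = 2 - 2*z and Q(z) = z^2 - 7*z + 10, each pole is simple, so Res(f, z₀) = P(z₀)/Q'(z₀) with Q'(z) = 2*z - 7.
  Res(f, 5) = P(5)/Q'(5) = (-8)/(3) = -8/3
  Res(f, 2) = P(2)/Q'(2) = (-2)/(-3) = 2/3

Sum of residues inside C: -2
∮_C f(z) dz = 2πi · (-2) = -4*I*pi

Final answer: -4*I*pi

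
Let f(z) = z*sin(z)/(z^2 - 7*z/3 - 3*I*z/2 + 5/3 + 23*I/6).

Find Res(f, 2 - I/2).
Write f(z) = P(z)/Q(z) with P(z) = z*sin(z) and Q(z) = z^2 - 7*z/3 - 3*I*z/2 + 5/3 + 23*I/6.
The denominator factors as Q(z) = (z - 2 + I/2)*(z - 1/3 - 2*I), so z = 2 - I/2 is a simple zero of Q and P is analytic there; z = 2 - I/2 is therefore a simple pole and
  Res(f, z₀) = P(z₀)/Q'(z₀).

Q'(z) = 2*z - 7/3 - 3*I/2, so Q'(2 - I/2) = 5/3 - 5*I/2.
P(2 - I/2) = (2 - I/2)*sin(2 - I/2).

Res(f, 2 - I/2) = ((2 - I/2)*sin(2 - I/2))/(5/3 - 5*I/2) = (33/65 + 6*I/13)*sin(2 - I/2)

Final answer: (33/65 + 6*I/13)*sin(2 - I/2)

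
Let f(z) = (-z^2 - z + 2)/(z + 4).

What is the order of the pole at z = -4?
Factor the denominator:
  z + 4 = (z + 4)

The numerator P(z) = -z^2 - z + 2 has P(-4) = -10 ≠ 0, so no factor of (z + 4) cancels.
Near z = -4 we can therefore write f(z) = g(z)/(z + 4) with g analytic at -4 and g(-4) ≠ 0 (g is just the numerator).

Hence z = -4 is a pole of order 1.

Final answer: 1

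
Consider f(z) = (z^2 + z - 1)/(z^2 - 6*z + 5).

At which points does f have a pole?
The singularities of f are the zeros of the denominator. Factoring,
  z^2 - 6*z + 5 = (z - 1)*(z - 5)
so the candidates are z = 1, z = 5.

Check the numerator P(z) = z^2 + z - 1 at each one:
  P(1) = 1 ≠ 0, so z = 1 is a (simple) pole.
  P(5) = 29 ≠ 0, so z = 5 is a (simple) pole.

Poles of f: {1, 5}

Final answer: {1, 5}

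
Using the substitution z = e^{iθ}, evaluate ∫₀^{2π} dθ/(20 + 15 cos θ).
Let J = ∫₀^{2π} dθ/(20 + 15 cos θ).
Put z = e^{iθ}: then cos θ = (z + 1/z)/2, dθ = dz/(iz), and z runs once counterclockwise around |z| = 1:
  J = ∮_{|z|=1} 1/(20 + 15*(z + 1/z)/2) · dz/(iz) = (2/i) ∮_{|z|=1} dz/(15*z^2 + 40*z + 15).
The roots of 15*z^2 + 40*z + 15 are z = (-20 ± sqrt(20^2 - 15^2))/15, with sqrt(175) = 5*sqrt(7); their product is 1, so only z₊ = -4/3 + sqrt(7)/3 lies inside the unit circle (z₋ = -4/3 - sqrt(7)/3 lies outside).
z₊ is a simple zero of q(z) = 15*z^2 + 40*z + 15, so Res(1/q, z₊) = 1/q'(z₊) with q'(z) = 30*z + 40; and q'(z₊) = 15*(z₊ - z₋) = 10*sqrt(7).
Therefore J = (2/i) · 2πi · 1/(10*sqrt(7)) = 2*pi/(5*sqrt(7)) = 2*sqrt(7)*pi/35

Final answer: 2*sqrt(7)*pi/35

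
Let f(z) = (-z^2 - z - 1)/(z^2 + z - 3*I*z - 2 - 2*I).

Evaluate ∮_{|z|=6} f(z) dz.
By the residue theorem, ∮_C f(z) dz = 2πi · (sum of the residues of f at the poles inside |z| = 6).

The denominator factors as (z + 1 - I)*(z - 2*I), so the singularities of f are simple poles at z = -1 + I, z = 2*I.
  |-1 + I|² = 2 < 36 = 6², so this pole is inside the contour.
  |2*I|² = 4 < 36 = 6², so this pole is inside the contour.

With P(z) = -z^2 - z - 1 and Q(z) = z^2 + z - 3*I*z - 2 - 2*I, each pole is simple, so Res(f, z₀) = P(z₀)/Q'(z₀) with Q'(z) = 2*z + 1 - 3*I.
  Res(f, -1 + I) = P(-1 + I)/Q'(-1 + I) = (I)/(-1 - I) = -1/2 - I/2
  Res(f, 2*I) = P(2*I)/Q'(2*I) = (3 - 2*I)/(1 + I) = 1/2 - 5*I/2

Sum of residues inside C: -3*I
∮_C f(z) dz = 2πi · (-3*I) = 6*pi

Final answer: 6*pi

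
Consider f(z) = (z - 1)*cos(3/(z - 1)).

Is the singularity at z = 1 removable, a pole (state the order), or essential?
Let u = z - 1. Then
  cos(3/u) = Σ_{k≥0} (-1)^k (3)^(2k)/((2k)!·u^(2k)) = 1 - 9/(2*u^2) + 27/(8*u^4) + ...
which has infinitely many negative powers of u, so cos(3/(z - 1)) has an essential singularity at z = 1.
The extra factor z - 1 is a nonzero polynomial; if the product had at most a pole at z = 1, dividing by that polynomial would leave cos(3/(z - 1)) with at most a pole too — contradiction. (Equivalently, the product's Laurent series still has infinitely many negative powers.)
So the singularity is essential.

Final answer: essential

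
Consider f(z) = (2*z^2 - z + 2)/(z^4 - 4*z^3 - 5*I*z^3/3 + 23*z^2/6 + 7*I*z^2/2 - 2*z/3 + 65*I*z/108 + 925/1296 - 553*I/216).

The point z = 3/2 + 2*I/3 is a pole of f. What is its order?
Factor the denominator:
  z^4 - 4*z^3 - 5*I*z^3/3 + 23*z^2/6 + 7*I*z^2/2 - 2*z/3 + 65*I*z/108 + 925/1296 - 553*I/216 = (z - 3/2 - 2*I/3)^3*(z + 1/2 + I/3)

The numerator P(z) = 2*z^2 - z + 2 has P(3/2 + 2*I/3) = 37/9 + 10*I/3 ≠ 0, so no factor of (z - 3/2 - 2*I/3) cancels.
Near z = 3/2 + 2*I/3 we can therefore write f(z) = g(z)/(z - 3/2 - 2*I/3)^3 with g analytic at 3/2 + 2*I/3 and g(3/2 + 2*I/3) ≠ 0 (g is the numerator divided by the remaining denominator factors).

Hence z = 3/2 + 2*I/3 is a pole of order 3.

Final answer: 3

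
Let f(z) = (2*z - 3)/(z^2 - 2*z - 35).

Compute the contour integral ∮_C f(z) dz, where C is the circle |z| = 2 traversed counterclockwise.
By the residue theorem, ∮_C f(z) dz = 2πi · (sum of the residues of f at the poles inside |z| = 2).

The denominator factors as (z + 5)*(z - 7), so the singularities of f are simple poles at z = -5, z = 7.
  |-5|² = 25 > 4 = 2², so this pole is outside the contour.
  |7|² = 49 > 4 = 2², so this pole is outside the contour.

No pole lies inside the contour, so f is analytic on and inside C and the integral is 0 (Cauchy's theorem).

Final answer: 0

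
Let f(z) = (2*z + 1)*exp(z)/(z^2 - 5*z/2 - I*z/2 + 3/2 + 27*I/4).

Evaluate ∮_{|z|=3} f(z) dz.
By the residue theorem, ∮_C f(z) dz = 2πi · (sum of the residues of f at the poles inside |z| = 3).

The denominator factors as (z - 3 + 3*I/2)*(z + 1/2 - 2*I), so the singularities of f are simple poles at z = 3 - 3*I/2, z = -1/2 + 2*I.
  |3 - 3*I/2|² = 45/4 > 9 = 3², so this pole is outside the contour.
  |-1/2 + 2*I|² = 17/4 < 9 = 3², so this pole is inside the contour.

With P(z) = (2*z + 1)*exp(z) and Q(z) = z^2 - 5*z/2 - I*z/2 + 3/2 + 27*I/4, each pole is simple, so Res(f, z₀) = P(z₀)/Q'(z₀) with Q'(z) = 2*z - 5/2 - I/2.
  Res(f, -1/2 + 2*I) = P(-1/2 + 2*I)/Q'(-1/2 + 2*I) = (4*I*exp(-1/2 + 2*I))/(-7/2 + 7*I/2) = (4/7 - 4*I/7)*exp(-1/2 + 2*I)

∮_C f(z) dz = 2πi · ((4/7 - 4*I/7)*exp(-1/2 + 2*I)) = pi*(8/7 + 8*I/7)*exp(-1/2 + 2*I)

Final answer: pi*(8/7 + 8*I/7)*exp(-1/2 + 2*I)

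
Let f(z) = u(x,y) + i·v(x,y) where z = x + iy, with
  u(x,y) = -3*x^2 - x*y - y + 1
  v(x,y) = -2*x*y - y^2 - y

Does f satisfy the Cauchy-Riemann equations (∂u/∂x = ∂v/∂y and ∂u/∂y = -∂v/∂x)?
∂u/∂x = -6*x - y
∂v/∂y = -2*x - 2*y - 1
∂u/∂y = -x - 1
∂v/∂x = -2*y
∂u/∂x ≠ ∂v/∂y and ∂u/∂y ≠ -∂v/∂x; the Cauchy-Riemann equations are not satisfied, so f is not analytic.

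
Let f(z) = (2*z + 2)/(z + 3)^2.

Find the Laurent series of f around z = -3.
-4/(z + 3)^2 + 2/(z + 3)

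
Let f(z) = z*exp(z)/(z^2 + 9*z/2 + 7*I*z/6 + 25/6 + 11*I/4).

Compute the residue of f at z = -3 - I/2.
Write f(z) = P(z)/Q(z) with P(z) = z*exp(z) and Q(z) = z^2 + 9*z/2 + 7*I*z/6 + 25/6 + 11*I/4.
The denominator factors as Q(z) = (z + 3/2 + 2*I/3)*(z + 3 + I/2), so z = -3 - I/2 is a simple zero of Q and P is analytic there; z = -3 - I/2 is therefore a simple pole and
  Res(f, z₀) = P(z₀)/Q'(z₀).

Q'(z) = 2*z + 9/2 + 7*I/6, so Q'(-3 - I/2) = -3/2 + I/6.
P(-3 - I/2) = (-3 - I/2)*exp(-3 - I/2).

Res(f, -3 - I/2) = ((-3 - I/2)*exp(-3 - I/2))/(-3/2 + I/6) = (159/82 + 45*I/82)*exp(-3 - I/2)

Final answer: (159/82 + 45*I/82)*exp(-3 - I/2)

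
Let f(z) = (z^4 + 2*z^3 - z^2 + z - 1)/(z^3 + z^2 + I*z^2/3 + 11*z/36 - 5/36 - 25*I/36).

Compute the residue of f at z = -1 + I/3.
Write f(z) = P(z)/Q(z) with P(z) = z^4 + 2*z^3 - z^2 + z - 1 and Q(z) = z^3 + z^2 + I*z^2/3 + 11*z/36 - 5/36 - 25*I/36.
The denominator factors as Q(z) = (z + 1/2 + I)*(z + 1 - I/3)*(z - 1/2 - I/3), so z = -1 + I/3 is a simple zero of Q and P is analytic there; z = -1 + I/3 is therefore a simple pole and
  Res(f, z₀) = P(z₀)/Q'(z₀).

Q'(z) = 3*z^2 + 2*z + 2*I*z/3 + 11/36, so Q'(-1 + I/3) = 3/4 - 2*I.
P(-1 + I/3) = -314/81 + 47*I/27.

Res(f, -1 + I/3) = (-314/81 + 47*I/27)/(3/4 - 2*I) = -920/657 - 8356*I/5913

Final answer: -920/657 - 8356*I/5913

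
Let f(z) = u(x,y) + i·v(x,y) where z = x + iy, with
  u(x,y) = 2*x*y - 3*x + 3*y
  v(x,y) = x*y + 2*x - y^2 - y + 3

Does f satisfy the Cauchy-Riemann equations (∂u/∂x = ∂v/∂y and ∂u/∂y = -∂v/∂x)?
∂u/∂x = 2*y - 3
∂v/∂y = x - 2*y - 1
∂u/∂y = 2*x + 3
∂v/∂x = y + 2
∂u/∂x ≠ ∂v/∂y and ∂u/∂y ≠ -∂v/∂x; the Cauchy-Riemann equations are not satisfied, so f is not analytic.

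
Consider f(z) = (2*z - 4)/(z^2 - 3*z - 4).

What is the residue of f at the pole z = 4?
Write f(z) = P(z)/Q(z) with P(z) = 2*z - 4 and Q(z) = z^2 - 3*z - 4.
The denominator factors as Q(z) = (z - 4)*(z + 1), so z = 4 is a simple zero of Q and P is analytic there; z = 4 is therefore a simple pole and
  Res(f, z₀) = P(z₀)/Q'(z₀).

Q'(z) = 2*z - 3, so Q'(4) = 5.
P(4) = 4.

Res(f, 4) = (4)/(5) = 4/5

Final answer: 4/5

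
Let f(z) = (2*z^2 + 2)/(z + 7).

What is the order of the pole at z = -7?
1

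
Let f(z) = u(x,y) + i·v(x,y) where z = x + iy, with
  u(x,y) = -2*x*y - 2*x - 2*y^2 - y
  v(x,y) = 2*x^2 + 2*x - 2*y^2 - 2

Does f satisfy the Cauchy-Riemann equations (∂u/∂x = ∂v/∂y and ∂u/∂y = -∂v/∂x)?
∂u/∂x = -2*y - 2
∂v/∂y = -4*y
∂u/∂y = -2*x - 4*y - 1
∂v/∂x = 4*x + 2
∂u/∂x ≠ ∂v/∂y and ∂u/∂y ≠ -∂v/∂x; the Cauchy-Riemann equations are not satisfied, so f is not analytic.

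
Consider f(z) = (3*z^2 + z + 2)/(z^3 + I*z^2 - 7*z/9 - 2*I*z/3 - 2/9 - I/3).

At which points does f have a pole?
The singularities of f are the zeros of the denominator. Factoring,
  z^3 + I*z^2 - 7*z/9 - 2*I*z/3 - 2/9 - I/3 = (z + 2/3 + I)*(z + 1/3)*(z - 1)
so the candidates are z = -2/3 - I, z = -1/3, z = 1.

Check the numerator P(z) = 3*z^2 + z + 2 at each one:
  P(-2/3 - I) = -1/3 + 3*I ≠ 0, so z = -2/3 - I is a (simple) pole.
  P(-1/3) = 2 ≠ 0, so z = -1/3 is a (simple) pole.
  P(1) = 6 ≠ 0, so z = 1 is a (simple) pole.

Poles of f: {-2/3 - I, -1/3, 1}

Final answer: {-2/3 - I, -1/3, 1}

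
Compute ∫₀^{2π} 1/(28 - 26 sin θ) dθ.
Call the integral J. The integrand is 2π-periodic and we integrate over a full period, so shifting θ does not change the value (θ → θ + π/2 turns sin θ into cos θ; θ → θ + π flips the sign of the trig term). Hence
  J = ∫₀^{2π} dθ/(28 + 26 cos θ).
Put z = e^{iθ}: then cos θ = (z + 1/z)/2, dθ = dz/(iz), and z runs once counterclockwise around |z| = 1:
  J = ∮_{|z|=1} 1/(28 + 26*(z + 1/z)/2) · dz/(iz) = (2/i) ∮_{|z|=1} dz/(26*z^2 + 56*z + 26).
The roots of 26*z^2 + 56*z + 26 are z = (-28 ± sqrt(28^2 - 26^2))/26, with sqrt(108) = 6*sqrt(3); their product is 1, so only z₊ = -14/13 + 3*sqrt(3)/13 lies inside the unit circle (z₋ = -14/13 - 3*sqrt(3)/13 lies outside).
z₊ is a simple zero of q(z) = 26*z^2 + 56*z + 26, so Res(1/q, z₊) = 1/q'(z₊) with q'(z) = 52*z + 56; and q'(z₊) = 26*(z₊ - z₋) = 12*sqrt(3).
Therefore J = (2/i) · 2πi · 1/(12*sqrt(3)) = 2*pi/(6*sqrt(3)) = sqrt(3)*pi/9

Final answer: sqrt(3)*pi/9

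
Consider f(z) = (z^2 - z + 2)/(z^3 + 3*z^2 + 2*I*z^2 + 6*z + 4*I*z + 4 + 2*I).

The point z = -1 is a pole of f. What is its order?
Factor the denominator:
  z^3 + 3*z^2 + 2*I*z^2 + 6*z + 4*I*z + 4 + 2*I = (z + 1)*(z + 1 - I)*(z + 1 + 3*I)

The numerator P(z) = z^2 - z + 2 has P(-1) = 4 ≠ 0, so no factor of (z + 1) cancels.
Near z = -1 we can therefore write f(z) = g(z)/(z + 1) with g analytic at -1 and g(-1) ≠ 0 (g is the numerator divided by the remaining denominator factors).

Hence z = -1 is a pole of order 1.

Final answer: 1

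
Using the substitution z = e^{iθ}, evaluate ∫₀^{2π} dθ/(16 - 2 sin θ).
Call the integral J. The integrand is 2π-periodic and we integrate over a full period, so shifting θ does not change the value (θ → θ + π/2 turns sin θ into cos θ; θ → θ + π flips the sign of the trig term). Hence
  J = ∫₀^{2π} dθ/(16 + 2 cos θ).
Put z = e^{iθ}: then cos θ = (z + 1/z)/2, dθ = dz/(iz), and z runs once counterclockwise around |z| = 1:
  J = ∮_{|z|=1} 1/(16 + 2*(z + 1/z)/2) · dz/(iz) = (2/i) ∮_{|z|=1} dz/(2*z^2 + 32*z + 2).
The roots of 2*z^2 + 32*z + 2 are z = (-16 ± sqrt(16^2 - 2^2))/2, with sqrt(252) = 6*sqrt(7); their product is 1, so only z₊ = -8 + 3*sqrt(7) lies inside the unit circle (z₋ = -8 - 3*sqrt(7) lies outside).
z₊ is a simple zero of q(z) = 2*z^2 + 32*z + 2, so Res(1/q, z₊) = 1/q'(z₊) with q'(z) = 4*z + 32; and q'(z₊) = 2*(z₊ - z₋) = 12*sqrt(7).
Therefore J = (2/i) · 2πi · 1/(12*sqrt(7)) = 2*pi/(6*sqrt(7)) = sqrt(7)*pi/21

Final answer: sqrt(7)*pi/21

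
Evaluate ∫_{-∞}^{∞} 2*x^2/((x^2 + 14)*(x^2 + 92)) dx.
pi*(-sqrt(14) + 2*sqrt(23))/39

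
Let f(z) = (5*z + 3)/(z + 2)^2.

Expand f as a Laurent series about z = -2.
-7/(z + 2)^2 + 5/(z + 2)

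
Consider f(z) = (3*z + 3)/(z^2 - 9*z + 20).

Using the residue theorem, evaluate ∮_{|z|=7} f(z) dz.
By the residue theorem, ∮_C f(z) dz = 2πi · (sum of the residues of f at the poles inside |z| = 7).

The denominator factors as (z - 4)*(z - 5), so the singularities of f are simple poles at z = 4, z = 5.
  |4|² = 16 < 49 = 7², so this pole is inside the contour.
  |5|² = 25 < 49 = 7², so this pole is inside the contour.

With P(z) = 3*z + 3 and Q(z) = z^2 - 9*z + 20, each pole is simple, so Res(f, z₀) = P(z₀)/Q'(z₀) with Q'(z) = 2*z - 9.
  Res(f, 4) = P(4)/Q'(4) = (15)/(-1) = -15
  Res(f, 5) = P(5)/Q'(5) = (18)/(1) = 18

Sum of residues inside C: 3
∮_C f(z) dz = 2πi · (3) = 6*I*pi

Final answer: 6*I*pi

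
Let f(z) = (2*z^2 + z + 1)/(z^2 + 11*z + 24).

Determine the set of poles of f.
The singularities of f are the zeros of the denominator. Factoring,
  z^2 + 11*z + 24 = (z + 3)*(z + 8)
so the candidates are z = -3, z = -8.

Check the numerator P(z) = 2*z^2 + z + 1 at each one:
  P(-3) = 16 ≠ 0, so z = -3 is a (simple) pole.
  P(-8) = 121 ≠ 0, so z = -8 is a (simple) pole.

Poles of f: {-8, -3}

Final answer: {-8, -3}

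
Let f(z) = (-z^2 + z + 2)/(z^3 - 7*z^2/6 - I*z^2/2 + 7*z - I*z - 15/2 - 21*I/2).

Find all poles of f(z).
The singularities of f are the zeros of the denominator. Factoring,
  z^3 - 7*z^2/6 - I*z^2/2 + 7*z - I*z - 15/2 - 21*I/2 = (z + 3*I)*(z + 1/3 - 2*I)*(z - 3/2 - 3*I/2)
so the candidates are z = -3*I, z = -1/3 + 2*I, z = 3/2 + 3*I/2.

Check the numerator P(z) = -z^2 + z + 2 at each one:
  P(-3*I) = 11 - 3*I ≠ 0, so z = -3*I is a (simple) pole.
  P(-1/3 + 2*I) = 50/9 + 10*I/3 ≠ 0, so z = -1/3 + 2*I is a (simple) pole.
  P(3/2 + 3*I/2) = 7/2 - 3*I ≠ 0, so z = 3/2 + 3*I/2 is a (simple) pole.

Poles of f: {-1/3 + 2*I, -3*I, 3/2 + 3*I/2}

Final answer: {-1/3 + 2*I, -3*I, 3/2 + 3*I/2}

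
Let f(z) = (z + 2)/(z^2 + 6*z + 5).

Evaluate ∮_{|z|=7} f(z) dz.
By the residue theorem, ∮_C f(z) dz = 2πi · (sum of the residues of f at the poles inside |z| = 7).

The denominator factors as (z + 5)*(z + 1), so the singularities of f are simple poles at z = -5, z = -1.
  |-5|² = 25 < 49 = 7², so this pole is inside the contour.
  |-1|² = 1 < 49 = 7², so this pole is inside the contour.

With P(z) = z + 2 and Q(z) = z^2 + 6*z + 5, each pole is simple, so Res(f, z₀) = P(z₀)/Q'(z₀) with Q'(z) = 2*z + 6.
  Res(f, -5) = P(-5)/Q'(-5) = (-3)/(-4) = 3/4
  Res(f, -1) = P(-1)/Q'(-1) = (1)/(4) = 1/4

Sum of residues inside C: 1
∮_C f(z) dz = 2πi · (1) = 2*I*pi

Final answer: 2*I*pi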